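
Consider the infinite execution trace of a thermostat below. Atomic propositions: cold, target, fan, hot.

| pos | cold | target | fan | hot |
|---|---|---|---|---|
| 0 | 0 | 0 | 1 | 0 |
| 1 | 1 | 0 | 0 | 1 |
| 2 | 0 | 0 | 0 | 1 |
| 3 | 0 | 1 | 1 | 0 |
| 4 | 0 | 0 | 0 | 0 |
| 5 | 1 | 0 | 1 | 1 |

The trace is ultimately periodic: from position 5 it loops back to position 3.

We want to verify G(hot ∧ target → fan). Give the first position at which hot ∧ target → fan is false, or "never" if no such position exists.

hot ∧ target → fan holds at every position 0..5, and those are all the positions the trace ever visits, so the invariant G(hot ∧ target → fan) is never violated.

never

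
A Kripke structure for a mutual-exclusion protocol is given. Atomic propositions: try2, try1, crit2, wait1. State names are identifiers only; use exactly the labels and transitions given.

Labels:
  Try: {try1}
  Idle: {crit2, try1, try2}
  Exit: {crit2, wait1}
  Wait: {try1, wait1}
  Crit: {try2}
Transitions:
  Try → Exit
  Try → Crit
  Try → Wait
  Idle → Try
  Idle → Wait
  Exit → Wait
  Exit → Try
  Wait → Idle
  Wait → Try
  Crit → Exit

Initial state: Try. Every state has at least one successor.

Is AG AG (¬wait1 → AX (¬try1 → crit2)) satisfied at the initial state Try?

States satisfying AG (¬wait1 → AX (¬try1 → crit2)): ∅.
States satisfying AG AG (¬wait1 → AX (¬try1 → crit2)): ∅.
Crit is reachable from Try and violates AG (¬wait1 → AX (¬try1 → crit2)), so AG fails at Try.
Try ∉ Sat(AG AG (¬wait1 → AX (¬try1 → crit2))).

Violated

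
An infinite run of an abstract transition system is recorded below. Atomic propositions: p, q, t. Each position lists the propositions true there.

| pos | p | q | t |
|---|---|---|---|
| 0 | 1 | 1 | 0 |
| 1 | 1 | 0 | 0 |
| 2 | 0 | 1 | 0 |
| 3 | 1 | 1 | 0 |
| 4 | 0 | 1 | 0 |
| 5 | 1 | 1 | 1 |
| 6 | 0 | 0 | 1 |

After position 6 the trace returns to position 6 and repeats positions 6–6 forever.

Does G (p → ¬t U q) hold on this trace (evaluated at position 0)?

p → ¬t U q holds at every position 0..6, and those are all positions ever visited, so G (p → ¬t U q) holds.
Positions where p holds: 0, 1, 3, 5.
Check ¬t U q at each: 0→ok, 1→ok, 3→ok, 5→ok.

Yes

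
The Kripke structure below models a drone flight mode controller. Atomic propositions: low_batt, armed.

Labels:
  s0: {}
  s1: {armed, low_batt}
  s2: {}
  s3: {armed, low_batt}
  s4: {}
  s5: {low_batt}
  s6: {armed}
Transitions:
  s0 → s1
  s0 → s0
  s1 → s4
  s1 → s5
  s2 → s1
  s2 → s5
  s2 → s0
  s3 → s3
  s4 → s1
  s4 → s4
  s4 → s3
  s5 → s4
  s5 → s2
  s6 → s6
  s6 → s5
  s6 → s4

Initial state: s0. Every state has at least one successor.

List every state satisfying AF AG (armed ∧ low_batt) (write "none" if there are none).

{s3}

States satisfying AG (armed ∧ low_batt): {s3}.
States satisfying AF AG (armed ∧ low_batt): {s3}.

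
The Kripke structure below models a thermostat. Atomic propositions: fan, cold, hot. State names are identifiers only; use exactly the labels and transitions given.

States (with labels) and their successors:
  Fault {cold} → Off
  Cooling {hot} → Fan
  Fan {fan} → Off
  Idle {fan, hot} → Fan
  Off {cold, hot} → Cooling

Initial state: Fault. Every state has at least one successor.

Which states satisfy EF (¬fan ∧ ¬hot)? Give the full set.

{Fault}

States satisfying ¬fan ∧ ¬hot: {Fault}.
States satisfying EF (¬fan ∧ ¬hot): {Fault}.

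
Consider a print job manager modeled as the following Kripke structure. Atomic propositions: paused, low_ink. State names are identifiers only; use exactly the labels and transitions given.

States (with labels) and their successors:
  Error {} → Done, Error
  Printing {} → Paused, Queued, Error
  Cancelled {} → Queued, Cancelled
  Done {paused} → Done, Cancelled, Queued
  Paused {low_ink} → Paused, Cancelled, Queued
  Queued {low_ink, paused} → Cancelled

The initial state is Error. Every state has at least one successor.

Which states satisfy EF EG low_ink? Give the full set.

States satisfying EG low_ink: {Paused}.
States satisfying EF EG low_ink: {Printing, Paused}.

{Printing, Paused}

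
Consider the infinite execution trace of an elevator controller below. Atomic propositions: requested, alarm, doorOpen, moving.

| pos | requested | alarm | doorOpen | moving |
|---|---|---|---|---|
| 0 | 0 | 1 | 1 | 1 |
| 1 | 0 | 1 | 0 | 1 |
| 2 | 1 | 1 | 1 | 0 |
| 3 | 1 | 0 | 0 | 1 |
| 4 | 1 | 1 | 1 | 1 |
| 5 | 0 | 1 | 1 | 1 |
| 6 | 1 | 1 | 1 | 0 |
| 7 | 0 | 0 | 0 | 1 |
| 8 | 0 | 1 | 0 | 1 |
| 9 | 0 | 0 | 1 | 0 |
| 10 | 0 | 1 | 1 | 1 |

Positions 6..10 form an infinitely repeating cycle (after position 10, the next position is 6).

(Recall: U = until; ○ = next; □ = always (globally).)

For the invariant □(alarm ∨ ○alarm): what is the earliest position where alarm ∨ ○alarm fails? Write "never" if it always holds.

never

alarm ∨ ○alarm holds at every position 0..10, and those are all the positions the trace ever visits, so the invariant □(alarm ∨ ○alarm) is never violated.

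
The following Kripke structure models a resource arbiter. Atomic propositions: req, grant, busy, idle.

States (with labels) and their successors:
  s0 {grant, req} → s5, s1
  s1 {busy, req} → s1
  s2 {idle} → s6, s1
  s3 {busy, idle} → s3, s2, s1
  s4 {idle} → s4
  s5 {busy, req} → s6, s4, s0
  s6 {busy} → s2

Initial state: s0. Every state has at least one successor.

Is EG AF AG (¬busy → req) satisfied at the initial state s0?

States satisfying AF AG (¬busy → req): {s1}.
States satisfying EG AF AG (¬busy → req): {s1}.
No suitable path/successor from s0 witnesses the formula.
s0 ∉ Sat(EG AF AG (¬busy → req)).

Violated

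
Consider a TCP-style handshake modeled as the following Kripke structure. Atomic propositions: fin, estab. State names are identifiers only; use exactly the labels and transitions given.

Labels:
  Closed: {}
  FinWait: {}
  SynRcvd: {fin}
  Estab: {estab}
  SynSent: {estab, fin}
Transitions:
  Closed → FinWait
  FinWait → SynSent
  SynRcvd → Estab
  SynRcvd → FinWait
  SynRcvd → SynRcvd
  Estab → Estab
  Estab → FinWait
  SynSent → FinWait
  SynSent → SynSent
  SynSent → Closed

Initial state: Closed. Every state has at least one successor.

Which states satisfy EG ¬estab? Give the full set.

States satisfying ¬estab: {Closed, FinWait, SynRcvd}.
States satisfying EG ¬estab: {SynRcvd}.

{SynRcvd}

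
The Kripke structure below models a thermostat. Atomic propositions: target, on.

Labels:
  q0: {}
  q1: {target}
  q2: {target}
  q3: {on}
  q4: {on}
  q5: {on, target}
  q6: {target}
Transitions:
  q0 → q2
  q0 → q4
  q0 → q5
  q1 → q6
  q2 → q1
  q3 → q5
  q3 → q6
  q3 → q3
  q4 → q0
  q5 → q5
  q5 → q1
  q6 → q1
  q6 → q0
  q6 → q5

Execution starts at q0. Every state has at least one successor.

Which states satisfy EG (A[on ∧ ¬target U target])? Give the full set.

{q1, q2, q5, q6}

States satisfying A[on ∧ ¬target U target]: {q1, q2, q5, q6}.
States satisfying EG (A[on ∧ ¬target U target]): {q1, q2, q5, q6}.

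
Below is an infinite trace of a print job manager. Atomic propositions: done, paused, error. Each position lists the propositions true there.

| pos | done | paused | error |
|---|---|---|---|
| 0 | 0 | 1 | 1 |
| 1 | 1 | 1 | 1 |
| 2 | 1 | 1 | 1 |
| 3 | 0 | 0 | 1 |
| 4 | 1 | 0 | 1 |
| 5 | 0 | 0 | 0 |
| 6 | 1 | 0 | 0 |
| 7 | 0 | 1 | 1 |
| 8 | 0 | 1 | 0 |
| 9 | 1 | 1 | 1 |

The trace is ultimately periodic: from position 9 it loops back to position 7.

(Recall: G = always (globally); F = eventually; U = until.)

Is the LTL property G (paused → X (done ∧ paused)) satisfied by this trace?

paused → X (done ∧ paused) must hold at every position from 0 onward. It fails at position 2, so G (paused → X (done ∧ paused)) is false.
Positions where paused holds: 0, 1, 2, 7, 8, 9.
Check X (done ∧ paused) at each: 0→ok, 1→ok, 2→fails, 7→fails, 8→ok, 9→fails.

Violated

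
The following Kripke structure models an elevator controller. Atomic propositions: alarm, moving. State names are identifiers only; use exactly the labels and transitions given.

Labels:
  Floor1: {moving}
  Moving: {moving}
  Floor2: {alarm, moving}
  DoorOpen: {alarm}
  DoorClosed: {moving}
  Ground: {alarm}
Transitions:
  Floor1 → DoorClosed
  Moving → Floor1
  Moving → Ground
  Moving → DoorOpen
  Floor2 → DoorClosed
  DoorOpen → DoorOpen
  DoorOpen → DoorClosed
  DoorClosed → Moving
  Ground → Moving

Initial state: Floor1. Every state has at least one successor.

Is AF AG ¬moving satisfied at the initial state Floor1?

No

States satisfying AG ¬moving: ∅.
States satisfying AF AG ¬moving: ∅.
There is a path from Floor1 along which AG ¬moving never holds.
Floor1 ∉ Sat(AF AG ¬moving).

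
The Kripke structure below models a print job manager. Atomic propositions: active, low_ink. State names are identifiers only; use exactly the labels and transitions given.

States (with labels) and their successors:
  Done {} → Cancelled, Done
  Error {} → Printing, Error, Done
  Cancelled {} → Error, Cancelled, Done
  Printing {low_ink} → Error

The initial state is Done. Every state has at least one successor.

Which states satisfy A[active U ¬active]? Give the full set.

{Done, Error, Cancelled, Printing}

States satisfying active: ∅.
States satisfying ¬active: {Done, Error, Cancelled, Printing}.
States satisfying A[active U ¬active]: {Done, Error, Cancelled, Printing}.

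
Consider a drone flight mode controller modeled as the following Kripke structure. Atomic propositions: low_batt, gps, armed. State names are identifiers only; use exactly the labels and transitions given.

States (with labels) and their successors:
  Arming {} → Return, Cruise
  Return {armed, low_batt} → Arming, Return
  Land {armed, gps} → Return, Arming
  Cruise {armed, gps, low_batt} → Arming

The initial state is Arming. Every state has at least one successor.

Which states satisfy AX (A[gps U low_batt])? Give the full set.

{Arming}

States satisfying A[gps U low_batt]: {Return, Cruise}.
States satisfying AX (A[gps U low_batt]): {Arming}.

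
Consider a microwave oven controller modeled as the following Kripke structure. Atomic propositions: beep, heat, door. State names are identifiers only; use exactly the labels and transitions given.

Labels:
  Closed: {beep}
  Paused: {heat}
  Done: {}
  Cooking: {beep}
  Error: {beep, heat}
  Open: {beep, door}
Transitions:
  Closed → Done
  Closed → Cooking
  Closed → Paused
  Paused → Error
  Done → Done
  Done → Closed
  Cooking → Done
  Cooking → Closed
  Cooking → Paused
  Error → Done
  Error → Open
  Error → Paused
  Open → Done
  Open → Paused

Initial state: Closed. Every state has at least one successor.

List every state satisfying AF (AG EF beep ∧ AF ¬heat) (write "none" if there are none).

{Closed, Done, Cooking, Open}

States satisfying AG EF beep ∧ AF ¬heat: {Closed, Done, Cooking, Open}.
States satisfying AF (AG EF beep ∧ AF ¬heat): {Closed, Done, Cooking, Open}.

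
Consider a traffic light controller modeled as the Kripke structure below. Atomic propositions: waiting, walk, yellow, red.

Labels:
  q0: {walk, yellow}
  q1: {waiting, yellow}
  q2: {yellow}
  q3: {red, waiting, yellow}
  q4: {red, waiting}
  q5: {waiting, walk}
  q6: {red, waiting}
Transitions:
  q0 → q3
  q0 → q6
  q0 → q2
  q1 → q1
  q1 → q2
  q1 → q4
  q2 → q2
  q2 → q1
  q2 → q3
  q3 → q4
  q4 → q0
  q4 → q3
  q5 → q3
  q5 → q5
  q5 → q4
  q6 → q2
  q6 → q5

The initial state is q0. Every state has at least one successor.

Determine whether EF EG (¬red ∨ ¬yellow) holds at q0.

Holds

States satisfying EG (¬red ∨ ¬yellow): {q0, q1, q2, q4, q5, q6}.
States satisfying EF EG (¬red ∨ ¬yellow): {q0, q1, q2, q3, q4, q5, q6}.
Some path from q0 reaches a state where EG (¬red ∨ ¬yellow) holds.
q0 ∈ Sat(EF EG (¬red ∨ ¬yellow)).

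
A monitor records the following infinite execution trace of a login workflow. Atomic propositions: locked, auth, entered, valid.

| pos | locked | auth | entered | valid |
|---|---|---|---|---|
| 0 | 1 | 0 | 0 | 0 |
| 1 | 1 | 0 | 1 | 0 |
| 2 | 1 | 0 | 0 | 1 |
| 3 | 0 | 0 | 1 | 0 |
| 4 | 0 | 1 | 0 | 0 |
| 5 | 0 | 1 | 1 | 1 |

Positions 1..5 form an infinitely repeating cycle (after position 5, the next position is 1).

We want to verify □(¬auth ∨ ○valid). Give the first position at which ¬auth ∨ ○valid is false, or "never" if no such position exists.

5

Check ¬auth ∨ ○valid at each position in order: 0 ✓, 1 ✓, 2 ✓, 3 ✓, 4 ✓.
At position 5 the labels are {auth, entered, valid} and the next position 1 has {entered, locked}, so ¬auth ∨ ○valid is false there. This is the first violation.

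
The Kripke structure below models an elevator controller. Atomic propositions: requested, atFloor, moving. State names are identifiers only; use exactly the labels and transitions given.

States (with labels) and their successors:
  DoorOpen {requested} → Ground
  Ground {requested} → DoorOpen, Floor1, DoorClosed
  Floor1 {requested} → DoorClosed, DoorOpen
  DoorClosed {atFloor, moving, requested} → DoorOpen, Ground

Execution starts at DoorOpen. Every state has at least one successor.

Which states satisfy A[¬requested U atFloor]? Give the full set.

States satisfying ¬requested: ∅.
States satisfying atFloor: {DoorClosed}.
States satisfying A[¬requested U atFloor]: {DoorClosed}.

{DoorClosed}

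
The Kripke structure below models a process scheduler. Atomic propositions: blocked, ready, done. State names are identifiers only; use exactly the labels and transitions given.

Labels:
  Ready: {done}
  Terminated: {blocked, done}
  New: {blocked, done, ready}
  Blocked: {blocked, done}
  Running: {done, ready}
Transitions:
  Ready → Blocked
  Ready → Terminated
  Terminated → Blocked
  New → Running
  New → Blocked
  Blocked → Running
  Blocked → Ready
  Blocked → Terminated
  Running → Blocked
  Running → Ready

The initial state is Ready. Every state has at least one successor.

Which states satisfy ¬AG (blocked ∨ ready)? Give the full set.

States satisfying blocked ∨ ready: {Terminated, New, Blocked, Running}.
States satisfying AG (blocked ∨ ready): ∅.
States satisfying ¬AG (blocked ∨ ready): {Ready, Terminated, New, Blocked, Running}.

{Ready, Terminated, New, Blocked, Running}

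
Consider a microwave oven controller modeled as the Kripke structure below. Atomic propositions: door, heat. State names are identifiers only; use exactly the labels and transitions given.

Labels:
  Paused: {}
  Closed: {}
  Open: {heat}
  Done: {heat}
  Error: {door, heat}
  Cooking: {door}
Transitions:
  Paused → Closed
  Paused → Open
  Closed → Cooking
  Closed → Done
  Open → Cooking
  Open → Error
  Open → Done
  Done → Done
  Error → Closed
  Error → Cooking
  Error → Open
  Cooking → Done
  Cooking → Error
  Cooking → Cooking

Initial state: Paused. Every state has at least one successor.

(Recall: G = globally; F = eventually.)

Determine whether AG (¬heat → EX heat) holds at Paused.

Satisfied

States satisfying ¬heat → EX heat: {Paused, Closed, Open, Done, Error, Cooking}.
States satisfying AG (¬heat → EX heat): {Paused, Closed, Open, Done, Error, Cooking}.
Every state reachable from Paused satisfies ¬heat → EX heat.
Paused ∈ Sat(AG (¬heat → EX heat)).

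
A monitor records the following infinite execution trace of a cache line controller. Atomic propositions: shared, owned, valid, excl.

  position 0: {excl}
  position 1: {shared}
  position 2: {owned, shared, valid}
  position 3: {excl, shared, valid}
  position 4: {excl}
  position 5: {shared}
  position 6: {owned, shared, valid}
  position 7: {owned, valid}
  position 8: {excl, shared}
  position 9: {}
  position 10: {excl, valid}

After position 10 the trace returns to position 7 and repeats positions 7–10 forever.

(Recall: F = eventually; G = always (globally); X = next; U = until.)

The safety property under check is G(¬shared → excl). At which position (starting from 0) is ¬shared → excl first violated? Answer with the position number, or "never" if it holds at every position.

7

Check ¬shared → excl at each position in order: 0 ✓, 1 ✓, 2 ✓, 3 ✓, 4 ✓, 5 ✓, 6 ✓.
At position 7 the labels are {owned, valid}, so ¬shared → excl is false there. This is the first violation.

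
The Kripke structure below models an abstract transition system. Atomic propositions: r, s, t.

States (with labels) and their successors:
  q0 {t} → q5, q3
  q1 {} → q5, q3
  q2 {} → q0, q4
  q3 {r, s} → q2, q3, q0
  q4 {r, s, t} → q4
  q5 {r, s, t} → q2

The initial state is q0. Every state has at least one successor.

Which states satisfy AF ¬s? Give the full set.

{q0, q1, q2, q5}

States satisfying ¬s: {q0, q1, q2}.
States satisfying AF ¬s: {q0, q1, q2, q5}.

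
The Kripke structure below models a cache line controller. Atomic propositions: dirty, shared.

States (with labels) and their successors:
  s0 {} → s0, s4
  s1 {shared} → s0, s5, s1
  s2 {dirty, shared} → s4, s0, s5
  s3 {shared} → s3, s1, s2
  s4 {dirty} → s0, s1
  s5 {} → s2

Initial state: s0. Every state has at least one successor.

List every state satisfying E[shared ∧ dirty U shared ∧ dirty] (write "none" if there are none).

States satisfying shared ∧ dirty: {s2}.
States satisfying E[shared ∧ dirty U shared ∧ dirty]: {s2}.

{s2}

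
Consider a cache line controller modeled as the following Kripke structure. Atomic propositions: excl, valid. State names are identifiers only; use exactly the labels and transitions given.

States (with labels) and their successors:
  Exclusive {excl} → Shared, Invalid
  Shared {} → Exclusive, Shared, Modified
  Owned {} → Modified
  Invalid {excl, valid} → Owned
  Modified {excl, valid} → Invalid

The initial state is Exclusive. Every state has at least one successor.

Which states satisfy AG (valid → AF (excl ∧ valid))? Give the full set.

States satisfying valid → AF (excl ∧ valid): {Exclusive, Shared, Owned, Invalid, Modified}.
States satisfying AG (valid → AF (excl ∧ valid)): {Exclusive, Shared, Owned, Invalid, Modified}.

{Exclusive, Shared, Owned, Invalid, Modified}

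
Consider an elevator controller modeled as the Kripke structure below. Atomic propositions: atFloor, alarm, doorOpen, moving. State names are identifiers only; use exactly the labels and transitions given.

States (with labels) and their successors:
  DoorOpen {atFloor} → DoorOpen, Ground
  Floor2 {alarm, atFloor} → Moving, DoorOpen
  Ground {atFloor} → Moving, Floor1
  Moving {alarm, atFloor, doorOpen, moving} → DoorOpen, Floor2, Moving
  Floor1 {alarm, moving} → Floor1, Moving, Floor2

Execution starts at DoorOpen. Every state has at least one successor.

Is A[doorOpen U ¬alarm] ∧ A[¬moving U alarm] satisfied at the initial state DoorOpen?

No

States satisfying doorOpen: {Moving}.
States satisfying ¬alarm: {DoorOpen, Ground}.
States satisfying A[doorOpen U ¬alarm]: {DoorOpen, Ground}.
States satisfying ¬moving: {DoorOpen, Floor2, Ground}.
States satisfying alarm: {Floor2, Moving, Floor1}.
States satisfying A[¬moving U alarm]: {Floor2, Ground, Moving, Floor1}.
States satisfying A[doorOpen U ¬alarm] ∧ A[¬moving U alarm]: {Ground}.
DoorOpen ∉ Sat(A[doorOpen U ¬alarm] ∧ A[¬moving U alarm]).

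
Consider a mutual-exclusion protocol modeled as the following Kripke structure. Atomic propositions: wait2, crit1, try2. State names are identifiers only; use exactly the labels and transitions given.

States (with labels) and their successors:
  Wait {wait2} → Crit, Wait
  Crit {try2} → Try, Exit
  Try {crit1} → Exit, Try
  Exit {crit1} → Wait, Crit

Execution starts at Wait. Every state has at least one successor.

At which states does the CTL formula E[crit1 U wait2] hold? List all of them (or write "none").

States satisfying crit1: {Try, Exit}.
States satisfying wait2: {Wait}.
States satisfying E[crit1 U wait2]: {Wait, Try, Exit}.

{Wait, Try, Exit}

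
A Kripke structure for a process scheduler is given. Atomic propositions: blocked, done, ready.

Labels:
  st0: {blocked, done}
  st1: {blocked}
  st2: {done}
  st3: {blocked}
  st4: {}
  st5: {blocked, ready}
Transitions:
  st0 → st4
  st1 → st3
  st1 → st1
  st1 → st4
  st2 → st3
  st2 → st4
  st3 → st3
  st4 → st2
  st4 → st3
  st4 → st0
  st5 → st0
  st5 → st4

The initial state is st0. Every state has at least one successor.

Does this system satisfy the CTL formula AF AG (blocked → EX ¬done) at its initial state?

Satisfied

States satisfying AG (blocked → EX ¬done): {st0, st1, st2, st3, st4, st5}.
States satisfying AF AG (blocked → EX ¬done): {st0, st1, st2, st3, st4, st5}.
st0 ∈ Sat(AF AG (blocked → EX ¬done)).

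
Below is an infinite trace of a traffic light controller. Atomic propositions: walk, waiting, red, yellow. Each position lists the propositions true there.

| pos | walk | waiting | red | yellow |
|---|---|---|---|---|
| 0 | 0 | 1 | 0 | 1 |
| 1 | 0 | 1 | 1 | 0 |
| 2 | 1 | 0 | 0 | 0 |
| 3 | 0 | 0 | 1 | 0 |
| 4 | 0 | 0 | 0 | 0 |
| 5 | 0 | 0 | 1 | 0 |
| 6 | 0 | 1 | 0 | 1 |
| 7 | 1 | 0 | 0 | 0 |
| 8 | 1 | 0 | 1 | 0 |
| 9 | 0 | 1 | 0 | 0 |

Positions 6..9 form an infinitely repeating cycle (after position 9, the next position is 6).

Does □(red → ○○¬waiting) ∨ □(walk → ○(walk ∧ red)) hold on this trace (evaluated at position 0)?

Violated

red → ○○¬waiting must hold at every position from 0 onward. It fails at position 8, so □(red → ○○¬waiting) is false.
Positions where red holds: 1, 3, 5, 8.
Check ○○¬waiting at each: 1→ok, 3→ok, 5→ok, 8→fails.
walk → ○(walk ∧ red) must hold at every position from 0 onward. It fails at position 2, so □(walk → ○(walk ∧ red)) is false.
Positions where walk holds: 2, 7, 8.
Check ○(walk ∧ red) at each: 2→fails, 7→ok, 8→fails.
At position 0: □(red → ○○¬waiting) is false; □(walk → ○(walk ∧ red)) is false; so □(red → ○○¬waiting) ∨ □(walk → ○(walk ∧ red)) is false.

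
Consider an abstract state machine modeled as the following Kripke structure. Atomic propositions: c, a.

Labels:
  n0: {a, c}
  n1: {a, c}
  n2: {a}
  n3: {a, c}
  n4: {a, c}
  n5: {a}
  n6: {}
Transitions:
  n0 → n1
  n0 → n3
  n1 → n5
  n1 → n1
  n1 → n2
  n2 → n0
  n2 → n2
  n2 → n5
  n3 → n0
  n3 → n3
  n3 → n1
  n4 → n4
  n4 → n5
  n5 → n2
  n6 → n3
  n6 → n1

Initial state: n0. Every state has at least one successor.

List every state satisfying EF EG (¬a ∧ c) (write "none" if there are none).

none

States satisfying EG (¬a ∧ c): ∅.
States satisfying EF EG (¬a ∧ c): ∅.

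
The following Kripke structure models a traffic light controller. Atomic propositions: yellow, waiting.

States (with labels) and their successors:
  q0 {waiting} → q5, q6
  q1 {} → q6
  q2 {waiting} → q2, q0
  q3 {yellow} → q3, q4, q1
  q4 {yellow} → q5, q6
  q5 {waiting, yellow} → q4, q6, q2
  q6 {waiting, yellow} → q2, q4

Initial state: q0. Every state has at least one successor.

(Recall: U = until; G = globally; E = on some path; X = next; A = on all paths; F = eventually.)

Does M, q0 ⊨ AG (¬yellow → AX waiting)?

States satisfying ¬yellow → AX waiting: {q0, q1, q2, q3, q4, q5, q6}.
States satisfying AG (¬yellow → AX waiting): {q0, q1, q2, q3, q4, q5, q6}.
Every state reachable from q0 satisfies ¬yellow → AX waiting.
q0 ∈ Sat(AG (¬yellow → AX waiting)).

Satisfied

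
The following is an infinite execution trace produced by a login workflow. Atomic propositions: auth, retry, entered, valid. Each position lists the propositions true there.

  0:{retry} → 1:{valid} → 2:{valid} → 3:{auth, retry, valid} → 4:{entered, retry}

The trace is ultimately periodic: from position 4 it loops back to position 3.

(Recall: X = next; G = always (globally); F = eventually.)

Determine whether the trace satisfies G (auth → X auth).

No

auth → X auth must hold at every position from 0 onward. It fails at position 3, so G (auth → X auth) is false.
Positions where auth holds: 3.
Check X auth at each: 3→fails.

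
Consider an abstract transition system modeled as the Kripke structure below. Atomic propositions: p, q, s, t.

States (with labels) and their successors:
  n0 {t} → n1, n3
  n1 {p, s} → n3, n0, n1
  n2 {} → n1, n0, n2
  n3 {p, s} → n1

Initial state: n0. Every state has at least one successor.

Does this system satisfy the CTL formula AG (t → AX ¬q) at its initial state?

Holds

States satisfying t → AX ¬q: {n0, n1, n2, n3}.
States satisfying AG (t → AX ¬q): {n0, n1, n2, n3}.
Every state reachable from n0 satisfies t → AX ¬q.
n0 ∈ Sat(AG (t → AX ¬q)).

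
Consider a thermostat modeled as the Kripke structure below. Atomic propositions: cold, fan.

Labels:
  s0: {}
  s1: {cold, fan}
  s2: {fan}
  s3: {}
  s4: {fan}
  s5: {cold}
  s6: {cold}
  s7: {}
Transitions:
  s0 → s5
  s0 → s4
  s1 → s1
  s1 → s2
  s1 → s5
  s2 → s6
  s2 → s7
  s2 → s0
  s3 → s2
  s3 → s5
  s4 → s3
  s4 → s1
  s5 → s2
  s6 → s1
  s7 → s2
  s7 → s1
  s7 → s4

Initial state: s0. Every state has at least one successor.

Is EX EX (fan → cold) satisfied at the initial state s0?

Yes

States satisfying EX (fan → cold): {s0, s1, s2, s3, s4, s6, s7}.
States satisfying EX EX (fan → cold): {s0, s1, s2, s3, s4, s5, s6, s7}.
s0 ∈ Sat(EX EX (fan → cold)).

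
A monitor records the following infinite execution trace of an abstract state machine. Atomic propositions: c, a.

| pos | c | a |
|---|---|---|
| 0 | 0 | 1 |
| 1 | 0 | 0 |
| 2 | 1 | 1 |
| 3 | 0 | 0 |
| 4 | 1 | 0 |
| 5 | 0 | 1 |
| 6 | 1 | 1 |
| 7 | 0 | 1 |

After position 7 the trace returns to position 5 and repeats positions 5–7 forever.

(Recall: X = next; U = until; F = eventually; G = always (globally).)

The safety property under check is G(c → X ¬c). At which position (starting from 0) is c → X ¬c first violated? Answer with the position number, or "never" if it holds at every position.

c → X ¬c holds at every position 0..7, and those are all the positions the trace ever visits, so the invariant G(c → X ¬c) is never violated.

never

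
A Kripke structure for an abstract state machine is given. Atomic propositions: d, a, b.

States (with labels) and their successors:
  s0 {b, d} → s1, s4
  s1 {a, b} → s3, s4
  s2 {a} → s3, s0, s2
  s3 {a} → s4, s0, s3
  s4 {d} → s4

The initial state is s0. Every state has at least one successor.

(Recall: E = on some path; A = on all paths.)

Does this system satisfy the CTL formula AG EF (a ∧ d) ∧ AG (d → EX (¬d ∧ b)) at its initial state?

Does not hold

States satisfying EF (a ∧ d): ∅.
States satisfying AG EF (a ∧ d): ∅.
States satisfying d → EX (¬d ∧ b): {s0, s1, s2, s3}.
States satisfying AG (d → EX (¬d ∧ b)): ∅.
States satisfying AG EF (a ∧ d) ∧ AG (d → EX (¬d ∧ b)): ∅.
s0 ∉ Sat(AG EF (a ∧ d) ∧ AG (d → EX (¬d ∧ b))).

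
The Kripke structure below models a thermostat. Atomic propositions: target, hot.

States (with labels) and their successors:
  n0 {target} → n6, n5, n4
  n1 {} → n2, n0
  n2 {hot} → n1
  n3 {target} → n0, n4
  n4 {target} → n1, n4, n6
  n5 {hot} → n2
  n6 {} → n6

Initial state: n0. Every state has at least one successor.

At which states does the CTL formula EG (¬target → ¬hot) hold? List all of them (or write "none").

States satisfying ¬target → ¬hot: {n0, n1, n3, n4, n6}.
States satisfying EG (¬target → ¬hot): {n0, n1, n3, n4, n6}.

{n0, n1, n3, n4, n6}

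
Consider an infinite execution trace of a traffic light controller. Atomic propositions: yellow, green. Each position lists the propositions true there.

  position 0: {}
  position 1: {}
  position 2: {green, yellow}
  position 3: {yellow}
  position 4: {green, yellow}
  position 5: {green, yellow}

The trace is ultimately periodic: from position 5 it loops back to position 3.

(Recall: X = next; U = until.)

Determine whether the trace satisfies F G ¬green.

Violated

G ¬green is false at every position 0..5, so it never becomes true and F G ¬green fails.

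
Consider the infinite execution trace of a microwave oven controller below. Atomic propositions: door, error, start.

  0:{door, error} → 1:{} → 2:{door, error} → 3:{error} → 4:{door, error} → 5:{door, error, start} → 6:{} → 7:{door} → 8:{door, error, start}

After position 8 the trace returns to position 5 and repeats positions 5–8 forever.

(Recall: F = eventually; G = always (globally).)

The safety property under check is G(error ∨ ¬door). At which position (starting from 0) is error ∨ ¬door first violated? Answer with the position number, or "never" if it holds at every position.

Check error ∨ ¬door at each position in order: 0 ✓, 1 ✓, 2 ✓, 3 ✓, 4 ✓, 5 ✓, 6 ✓.
At position 7 the labels are {door}, so error ∨ ¬door is false there. This is the first violation.

7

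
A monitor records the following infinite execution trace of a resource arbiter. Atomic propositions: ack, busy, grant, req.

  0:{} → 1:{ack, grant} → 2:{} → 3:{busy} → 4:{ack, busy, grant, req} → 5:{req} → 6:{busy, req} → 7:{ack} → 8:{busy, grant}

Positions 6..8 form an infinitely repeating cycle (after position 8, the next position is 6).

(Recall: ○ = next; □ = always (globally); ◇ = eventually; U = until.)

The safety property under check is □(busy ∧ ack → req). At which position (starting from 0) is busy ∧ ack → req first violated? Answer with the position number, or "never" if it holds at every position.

never

busy ∧ ack → req holds at every position 0..8, and those are all the positions the trace ever visits, so the invariant □(busy ∧ ack → req) is never violated.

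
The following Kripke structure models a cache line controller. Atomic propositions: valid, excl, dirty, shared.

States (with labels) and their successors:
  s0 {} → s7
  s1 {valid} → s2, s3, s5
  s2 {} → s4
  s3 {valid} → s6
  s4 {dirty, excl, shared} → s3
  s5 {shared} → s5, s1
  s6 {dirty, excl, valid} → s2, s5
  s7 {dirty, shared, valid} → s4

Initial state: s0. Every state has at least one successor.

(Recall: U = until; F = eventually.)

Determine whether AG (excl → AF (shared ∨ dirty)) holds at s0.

States satisfying excl → AF (shared ∨ dirty): {s0, s1, s2, s3, s4, s5, s6, s7}.
States satisfying AG (excl → AF (shared ∨ dirty)): {s0, s1, s2, s3, s4, s5, s6, s7}.
Every state reachable from s0 satisfies excl → AF (shared ∨ dirty).
s0 ∈ Sat(AG (excl → AF (shared ∨ dirty))).

Satisfied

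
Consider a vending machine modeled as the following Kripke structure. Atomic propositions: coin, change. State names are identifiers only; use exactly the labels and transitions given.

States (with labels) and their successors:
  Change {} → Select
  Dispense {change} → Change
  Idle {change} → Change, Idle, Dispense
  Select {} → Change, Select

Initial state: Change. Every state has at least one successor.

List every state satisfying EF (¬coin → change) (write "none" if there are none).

States satisfying ¬coin → change: {Dispense, Idle}.
States satisfying EF (¬coin → change): {Dispense, Idle}.

{Dispense, Idle}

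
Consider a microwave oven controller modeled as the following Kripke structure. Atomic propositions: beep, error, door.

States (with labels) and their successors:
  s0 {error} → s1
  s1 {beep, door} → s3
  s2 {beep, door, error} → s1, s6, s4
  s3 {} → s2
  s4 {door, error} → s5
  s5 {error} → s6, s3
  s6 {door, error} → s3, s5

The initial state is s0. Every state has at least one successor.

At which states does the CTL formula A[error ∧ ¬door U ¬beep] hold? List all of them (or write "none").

{s0, s3, s4, s5, s6}

States satisfying error ∧ ¬door: {s0, s5}.
States satisfying ¬beep: {s0, s3, s4, s5, s6}.
States satisfying A[error ∧ ¬door U ¬beep]: {s0, s3, s4, s5, s6}.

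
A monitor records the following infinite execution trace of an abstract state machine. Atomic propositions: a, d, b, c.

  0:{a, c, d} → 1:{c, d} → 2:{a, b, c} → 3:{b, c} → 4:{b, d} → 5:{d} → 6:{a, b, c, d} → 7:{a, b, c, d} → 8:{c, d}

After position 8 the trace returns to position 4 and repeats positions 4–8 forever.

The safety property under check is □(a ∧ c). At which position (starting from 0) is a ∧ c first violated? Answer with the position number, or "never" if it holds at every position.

Check a ∧ c at each position in order: 0 ✓.
At position 1 the labels are {c, d}, so a ∧ c is false there. This is the first violation.

1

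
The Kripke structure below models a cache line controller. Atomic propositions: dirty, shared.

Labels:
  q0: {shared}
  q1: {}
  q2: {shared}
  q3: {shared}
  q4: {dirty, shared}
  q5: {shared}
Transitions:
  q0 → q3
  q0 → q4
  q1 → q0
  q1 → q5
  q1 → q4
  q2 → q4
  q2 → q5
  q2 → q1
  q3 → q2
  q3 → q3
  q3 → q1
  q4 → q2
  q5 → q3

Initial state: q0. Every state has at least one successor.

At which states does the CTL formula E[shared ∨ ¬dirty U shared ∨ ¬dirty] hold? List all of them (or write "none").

States satisfying shared ∨ ¬dirty: {q0, q1, q2, q3, q4, q5}.
States satisfying E[shared ∨ ¬dirty U shared ∨ ¬dirty]: {q0, q1, q2, q3, q4, q5}.

{q0, q1, q2, q3, q4, q5}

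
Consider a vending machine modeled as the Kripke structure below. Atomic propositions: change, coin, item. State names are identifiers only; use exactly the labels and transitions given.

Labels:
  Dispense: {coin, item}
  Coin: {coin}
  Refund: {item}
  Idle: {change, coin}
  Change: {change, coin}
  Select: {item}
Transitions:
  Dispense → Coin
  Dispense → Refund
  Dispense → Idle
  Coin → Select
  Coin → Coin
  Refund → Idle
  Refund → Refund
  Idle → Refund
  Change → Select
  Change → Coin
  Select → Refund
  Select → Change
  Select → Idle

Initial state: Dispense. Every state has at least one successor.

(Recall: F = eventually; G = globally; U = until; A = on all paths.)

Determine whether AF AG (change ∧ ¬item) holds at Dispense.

States satisfying AG (change ∧ ¬item): ∅.
States satisfying AF AG (change ∧ ¬item): ∅.
There is a path from Dispense along which AG (change ∧ ¬item) never holds.
Dispense ∉ Sat(AF AG (change ∧ ¬item)).

Does not hold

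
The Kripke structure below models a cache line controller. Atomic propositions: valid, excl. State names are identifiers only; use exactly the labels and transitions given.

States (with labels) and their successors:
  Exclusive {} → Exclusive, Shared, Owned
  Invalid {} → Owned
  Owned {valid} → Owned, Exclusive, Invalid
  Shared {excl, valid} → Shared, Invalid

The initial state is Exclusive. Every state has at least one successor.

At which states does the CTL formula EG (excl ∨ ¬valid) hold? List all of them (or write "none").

States satisfying excl ∨ ¬valid: {Exclusive, Invalid, Shared}.
States satisfying EG (excl ∨ ¬valid): {Exclusive, Shared}.

{Exclusive, Shared}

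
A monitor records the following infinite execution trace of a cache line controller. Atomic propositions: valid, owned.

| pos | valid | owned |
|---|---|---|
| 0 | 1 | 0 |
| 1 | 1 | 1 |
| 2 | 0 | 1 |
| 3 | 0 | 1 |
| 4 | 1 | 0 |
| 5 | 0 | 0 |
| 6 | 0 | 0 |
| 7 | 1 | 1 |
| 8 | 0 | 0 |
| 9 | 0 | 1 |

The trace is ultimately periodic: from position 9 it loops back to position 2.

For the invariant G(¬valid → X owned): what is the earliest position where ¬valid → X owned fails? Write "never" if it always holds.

3

Check ¬valid → X owned at each position in order: 0 ✓, 1 ✓, 2 ✓.
At position 3 the labels are {owned} and the next position 4 has {valid}, so ¬valid → X owned is false there. This is the first violation.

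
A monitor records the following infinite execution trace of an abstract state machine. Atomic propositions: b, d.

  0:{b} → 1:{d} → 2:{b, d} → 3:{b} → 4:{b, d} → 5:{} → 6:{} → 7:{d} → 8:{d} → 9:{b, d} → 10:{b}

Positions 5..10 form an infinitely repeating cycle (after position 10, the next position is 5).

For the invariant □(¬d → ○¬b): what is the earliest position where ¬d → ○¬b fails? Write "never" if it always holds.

3

Check ¬d → ○¬b at each position in order: 0 ✓, 1 ✓, 2 ✓.
At position 3 the labels are {b} and the next position 4 has {b, d}, so ¬d → ○¬b is false there. This is the first violation.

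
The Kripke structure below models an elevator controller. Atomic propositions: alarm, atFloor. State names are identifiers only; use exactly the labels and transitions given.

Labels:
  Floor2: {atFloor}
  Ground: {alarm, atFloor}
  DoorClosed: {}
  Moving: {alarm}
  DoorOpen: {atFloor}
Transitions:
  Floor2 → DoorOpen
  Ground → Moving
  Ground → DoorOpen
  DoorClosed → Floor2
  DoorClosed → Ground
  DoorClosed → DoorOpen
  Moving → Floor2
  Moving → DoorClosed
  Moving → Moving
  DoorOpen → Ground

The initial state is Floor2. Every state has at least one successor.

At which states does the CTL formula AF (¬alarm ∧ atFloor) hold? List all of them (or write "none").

{Floor2, DoorOpen}

States satisfying ¬alarm ∧ atFloor: {Floor2, DoorOpen}.
States satisfying AF (¬alarm ∧ atFloor): {Floor2, DoorOpen}.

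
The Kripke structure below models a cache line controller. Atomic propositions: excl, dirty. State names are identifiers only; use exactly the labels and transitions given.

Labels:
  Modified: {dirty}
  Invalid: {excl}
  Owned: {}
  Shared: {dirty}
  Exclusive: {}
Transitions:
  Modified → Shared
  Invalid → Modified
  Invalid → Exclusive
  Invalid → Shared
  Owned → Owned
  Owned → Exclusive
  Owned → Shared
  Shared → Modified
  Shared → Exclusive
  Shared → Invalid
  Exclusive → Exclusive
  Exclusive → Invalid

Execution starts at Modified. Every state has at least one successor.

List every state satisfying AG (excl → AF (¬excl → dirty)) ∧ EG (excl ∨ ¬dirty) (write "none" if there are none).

States satisfying excl → AF (¬excl → dirty): {Modified, Invalid, Owned, Shared, Exclusive}.
States satisfying AG (excl → AF (¬excl → dirty)): {Modified, Invalid, Owned, Shared, Exclusive}.
States satisfying excl ∨ ¬dirty: {Invalid, Owned, Exclusive}.
States satisfying EG (excl ∨ ¬dirty): {Invalid, Owned, Exclusive}.
States satisfying AG (excl → AF (¬excl → dirty)) ∧ EG (excl ∨ ¬dirty): {Invalid, Owned, Exclusive}.

{Invalid, Owned, Exclusive}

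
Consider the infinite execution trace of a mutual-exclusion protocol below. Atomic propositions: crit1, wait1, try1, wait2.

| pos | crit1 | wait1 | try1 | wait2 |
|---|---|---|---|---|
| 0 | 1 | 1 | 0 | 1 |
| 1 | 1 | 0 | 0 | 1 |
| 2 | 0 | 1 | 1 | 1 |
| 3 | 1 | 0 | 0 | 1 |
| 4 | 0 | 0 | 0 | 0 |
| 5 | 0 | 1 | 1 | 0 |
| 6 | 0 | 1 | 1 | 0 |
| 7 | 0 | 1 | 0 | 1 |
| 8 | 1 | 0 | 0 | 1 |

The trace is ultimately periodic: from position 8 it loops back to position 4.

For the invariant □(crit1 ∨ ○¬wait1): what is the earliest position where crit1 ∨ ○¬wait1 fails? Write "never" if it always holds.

Check crit1 ∨ ○¬wait1 at each position in order: 0 ✓, 1 ✓, 2 ✓, 3 ✓.
At position 4 the labels are {} and the next position 5 has {try1, wait1}, so crit1 ∨ ○¬wait1 is false there. This is the first violation.

4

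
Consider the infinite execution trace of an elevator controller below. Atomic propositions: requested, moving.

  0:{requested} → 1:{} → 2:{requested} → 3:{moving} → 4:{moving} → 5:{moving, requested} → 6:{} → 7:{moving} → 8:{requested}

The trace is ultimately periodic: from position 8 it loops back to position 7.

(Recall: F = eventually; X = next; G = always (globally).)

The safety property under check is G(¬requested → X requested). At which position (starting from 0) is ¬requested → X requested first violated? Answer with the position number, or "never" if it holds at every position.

Check ¬requested → X requested at each position in order: 0 ✓, 1 ✓, 2 ✓.
At position 3 the labels are {moving} and the next position 4 has {moving}, so ¬requested → X requested is false there. This is the first violation.

3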